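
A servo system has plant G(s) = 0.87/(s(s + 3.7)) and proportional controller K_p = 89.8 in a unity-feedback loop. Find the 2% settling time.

T_s ≈ 2.16 s

From 1 + K_pG(s) = 0: s² + 3.7s + 78.13 = 0 ⇒ ω_n = 8.839, ζ = 0.2093.
2% settling time T_s ≈ 4/(ζω_n) = 4/1.85 = 2.16 s.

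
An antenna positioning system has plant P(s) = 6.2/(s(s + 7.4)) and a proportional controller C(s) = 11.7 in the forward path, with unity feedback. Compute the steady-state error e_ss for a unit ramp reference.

The loop has one pole at the origin (type 1). Velocity error constant K_v = lim_{s→0} s·C(s)P(s) = 11.7·6.2/7.4 = 9.803.
Steady-state error to a unit ramp: e_ss = 1/K_v = 0.102.

0.102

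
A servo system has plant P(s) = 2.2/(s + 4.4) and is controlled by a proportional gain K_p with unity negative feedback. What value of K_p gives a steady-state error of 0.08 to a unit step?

Steady-state error for a unit step on this type-0 loop is 1/(1 + K_p·P(0)).
P(0) = 0.5. Require 1/(1 + K_p·0.5) = 0.08, so 1 + 0.5·K_p = 12.5.
K_p = (12.5 − 1)/0.5 = 23.

K_p = 23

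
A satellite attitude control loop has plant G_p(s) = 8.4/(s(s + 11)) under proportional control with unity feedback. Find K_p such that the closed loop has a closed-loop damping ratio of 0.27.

Closed-loop characteristic equation: s² + 11s + K_p·8.4 = 0.
So ω_n = √(8.4K_p) and 2ζω_n = 11, giving ζ = 11/(2√(8.4K_p)).
Setting ζ = 0.27: √(8.4K_p) = 11/(2·0.27) = 20.37, so K_p = 415/8.4 = 49.4.

K_p = 49.4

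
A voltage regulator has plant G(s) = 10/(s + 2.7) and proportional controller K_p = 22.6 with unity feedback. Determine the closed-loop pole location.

s = -228.7

Closed-loop transfer function: T(s) = K_p·G(s)/(1 + K_p·G(s)) = 226/(s + 2.7 + 226) = 226/(s + 228.7).
The closed-loop pole is at s = −228.7.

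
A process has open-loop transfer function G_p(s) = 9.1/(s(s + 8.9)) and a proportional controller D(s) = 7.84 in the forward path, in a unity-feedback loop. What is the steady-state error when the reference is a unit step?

0

The open loop D(s)G_p(s) has a pole at the origin (type 1), so the static position error constant is infinite and e_ss = 1/(1+∞) = 0.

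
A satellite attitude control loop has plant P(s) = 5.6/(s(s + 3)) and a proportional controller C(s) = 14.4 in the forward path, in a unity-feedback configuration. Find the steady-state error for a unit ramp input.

The loop has one pole at the origin (type 1). Velocity error constant K_v = lim_{s→0} s·C(s)P(s) = 14.4·5.6/3 = 26.88.
Steady-state error to a unit ramp: e_ss = 1/K_v = 0.0372.

0.0372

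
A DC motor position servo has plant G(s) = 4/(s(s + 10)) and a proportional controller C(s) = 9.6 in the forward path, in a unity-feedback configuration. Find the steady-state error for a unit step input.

0

The open loop C(s)G(s) has a pole at the origin (type 1), so the static position error constant is infinite and e_ss = 1/(1+∞) = 0.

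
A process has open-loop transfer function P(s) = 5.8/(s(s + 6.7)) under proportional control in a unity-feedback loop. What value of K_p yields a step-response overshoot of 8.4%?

K_p = 5.05

From %OS = 100·exp(−πζ/√(1−ζ²)) = 8.4%, ζ = −ln(0.084)/√(π²+ln²(0.084)) = 0.6191.
Characteristic equation s² + 6.7s + 5.8K_p = 0 gives ζ = 6.7/(2√(5.8K_p)).
Setting ζ = 0.6191: √(5.8K_p) = 6.7/(2·0.6191) = 5.411, so K_p = 29.28/5.8 = 5.05.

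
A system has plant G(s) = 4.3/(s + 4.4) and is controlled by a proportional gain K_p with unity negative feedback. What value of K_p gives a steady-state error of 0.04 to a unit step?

The loop is type 0, so e_ss(step) = 1/(1 + K_pos) with K_pos = K_p·G(0).
G(0) = 0.9773. Require 1/(1 + K_p·0.9773) = 0.04, so 1 + 0.9773·K_p = 25.
K_p = (25 − 1)/0.9773 = 24.6.

K_p = 24.6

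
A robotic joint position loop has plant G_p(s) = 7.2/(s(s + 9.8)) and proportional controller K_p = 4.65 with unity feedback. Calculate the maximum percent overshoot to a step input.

0.672%

The closed-loop denominator s² + 9.8s + 33.48 gives ω_n = √33.48 = 5.786 and ζ = 9.8/(2ω_n) = 0.8468.
%OS = 100·exp(−πζ/√(1−ζ²)) = 100·exp(−π·0.8468/√0.2829) = 0.672%.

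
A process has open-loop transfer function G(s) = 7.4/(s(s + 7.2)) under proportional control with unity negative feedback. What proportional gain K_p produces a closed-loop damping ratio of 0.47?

K_p = 7.93

Closed-loop characteristic equation: s² + 7.2s + K_p·7.4 = 0.
So ω_n = √(7.4K_p) and 2ζω_n = 7.2, giving ζ = 7.2/(2√(7.4K_p)).
Setting ζ = 0.47: √(7.4K_p) = 7.2/(2·0.47) = 7.66, so K_p = 58.67/7.4 = 7.93.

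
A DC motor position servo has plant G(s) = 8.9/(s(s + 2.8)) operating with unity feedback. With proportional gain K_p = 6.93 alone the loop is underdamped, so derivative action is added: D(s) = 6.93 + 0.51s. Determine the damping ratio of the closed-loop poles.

Forward path: (6.93 + 0.51s)·8.9/(s(s+2.8)). The closed-loop characteristic equation is s² + (2.8 + 8.9·0.51)s + 8.9·6.93 = 0.
That is s² + 7.339s + 61.68 = 0, so ω_n = 7.853 rad/s and ζ = 7.339/(2·7.853) = 0.4672.

ζ = 0.467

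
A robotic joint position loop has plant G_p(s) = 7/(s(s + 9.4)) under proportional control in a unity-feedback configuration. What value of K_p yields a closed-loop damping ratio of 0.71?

Closed-loop characteristic equation: s² + 9.4s + K_p·7 = 0.
So ω_n = √(7K_p) and 2ζω_n = 9.4, giving ζ = 9.4/(2√(7K_p)).
Setting ζ = 0.71: √(7K_p) = 9.4/(2·0.71) = 6.62, so K_p = 43.82/7 = 6.26.

K_p = 6.26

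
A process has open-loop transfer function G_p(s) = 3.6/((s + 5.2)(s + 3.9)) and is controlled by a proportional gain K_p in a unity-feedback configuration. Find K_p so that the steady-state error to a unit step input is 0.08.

K_p = 64.8

The loop is type 0, so e_ss(step) = 1/(1 + K_pos) with K_pos = K_p·G_p(0).
G_p(0) = 0.1775. Require 1/(1 + K_p·0.1775) = 0.08, so 1 + 0.1775·K_p = 12.5.
K_p = (12.5 − 1)/0.1775 = 64.8.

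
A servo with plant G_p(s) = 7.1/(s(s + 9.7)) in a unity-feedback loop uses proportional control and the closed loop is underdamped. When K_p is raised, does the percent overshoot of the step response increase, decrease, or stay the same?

increase

Characteristic equation s² + 9.7s + K_p·7.1 = 0: raising K_p raises ω_n while 2ζω_n = 9.7 is fixed, so ζ falls and overshoot grows.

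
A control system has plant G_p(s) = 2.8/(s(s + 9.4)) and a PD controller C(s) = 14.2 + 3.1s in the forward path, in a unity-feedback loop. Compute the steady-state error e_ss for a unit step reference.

The open loop C(s)G_p(s) has a pole at the origin (type 1), so the static position error constant is infinite and e_ss = 1/(1+∞) = 0.

0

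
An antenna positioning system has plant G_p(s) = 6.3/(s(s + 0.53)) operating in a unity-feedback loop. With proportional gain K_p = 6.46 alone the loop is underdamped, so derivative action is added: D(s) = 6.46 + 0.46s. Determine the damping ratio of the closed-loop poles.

Forward path: (6.46 + 0.46s)·6.3/(s(s+0.53)). The closed-loop characteristic equation is s² + (0.53 + 6.3·0.46)s + 6.3·6.46 = 0.
That is s² + 3.428s + 40.7 = 0, so ω_n = 6.379 rad/s and ζ = 3.428/(2·6.379) = 0.2687.

ζ = 0.269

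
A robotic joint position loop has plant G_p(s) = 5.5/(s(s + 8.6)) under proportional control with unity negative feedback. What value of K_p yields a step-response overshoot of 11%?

From %OS = 100·exp(−πζ/√(1−ζ²)) = 11%, ζ = −ln(0.11)/√(π²+ln²(0.11)) = 0.5749.
Characteristic equation s² + 8.6s + 5.5K_p = 0 gives ζ = 8.6/(2√(5.5K_p)).
Setting ζ = 0.5749: √(5.5K_p) = 8.6/(2·0.5749) = 7.48, so K_p = 55.95/5.5 = 10.2.

K_p = 10.2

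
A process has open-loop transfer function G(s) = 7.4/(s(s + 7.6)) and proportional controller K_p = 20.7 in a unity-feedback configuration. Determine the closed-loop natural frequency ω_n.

With unity feedback the closed-loop characteristic equation is s² + 7.6s + 20.7·7.4 = s² + 7.6s + 153.2 = 0.
So ω_n² = 153.2 ⇒ ω_n = 12.38 rad/s, and ζ = 7.6/(2ω_n) = 0.307.

ω_n = 12.4 rad/s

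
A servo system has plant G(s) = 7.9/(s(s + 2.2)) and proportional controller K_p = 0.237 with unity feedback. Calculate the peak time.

T_p = 3.86 s

Closed-loop characteristic equation: s² + 2.2s + 1.872 = 0, so ω_n = 1.368 rad/s and ζ = 2.2/(2·1.368) = 0.8039.
Damped frequency ω_d = ω_n√(1−ζ²) = 0.8138 rad/s, so peak time T_p = π/ω_d = 3.86 s.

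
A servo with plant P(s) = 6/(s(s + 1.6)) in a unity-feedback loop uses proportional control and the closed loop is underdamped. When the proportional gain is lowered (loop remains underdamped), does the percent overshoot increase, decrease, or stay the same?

ζ = 1.6/(2√(6K_p)) rises as K_p falls; higher damping means less overshoot.

decrease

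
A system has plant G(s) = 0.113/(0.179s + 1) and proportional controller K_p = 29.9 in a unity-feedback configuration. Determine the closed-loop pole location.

s = -24.46

Closed loop: T(s) = K_p·G/(1+K_p·G) = 3.379/(0.179s + 1 + 3.379), with pole at s = −(1 + 3.379)/0.179 = −24.46.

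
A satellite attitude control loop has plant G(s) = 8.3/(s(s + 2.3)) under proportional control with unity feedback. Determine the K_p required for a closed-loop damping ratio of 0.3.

K_p = 1.77

Closed-loop characteristic equation: s² + 2.3s + K_p·8.3 = 0.
So ω_n = √(8.3K_p) and 2ζω_n = 2.3, giving ζ = 2.3/(2√(8.3K_p)).
Setting ζ = 0.3: √(8.3K_p) = 2.3/(2·0.3) = 3.833, so K_p = 14.69/8.3 = 1.77.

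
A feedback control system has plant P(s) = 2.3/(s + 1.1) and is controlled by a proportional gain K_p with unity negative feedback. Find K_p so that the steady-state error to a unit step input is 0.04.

The loop is type 0, so e_ss(step) = 1/(1 + K_pos) with K_pos = K_p·P(0).
P(0) = 2.091. Require 1/(1 + K_p·2.091) = 0.04, so 1 + 2.091·K_p = 25.
K_p = (25 − 1)/2.091 = 11.5.

K_p = 11.5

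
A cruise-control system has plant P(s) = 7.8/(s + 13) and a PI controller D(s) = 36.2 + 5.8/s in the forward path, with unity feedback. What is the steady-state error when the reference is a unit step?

The open loop D(s)P(s) has a pole at the origin (type 1), so the static position error constant is infinite and e_ss = 1/(1+∞) = 0.

0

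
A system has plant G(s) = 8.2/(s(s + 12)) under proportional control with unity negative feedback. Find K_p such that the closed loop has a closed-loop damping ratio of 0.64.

K_p = 10.7

Closed-loop characteristic equation: s² + 12s + K_p·8.2 = 0.
So ω_n = √(8.2K_p) and 2ζω_n = 12, giving ζ = 12/(2√(8.2K_p)).
Setting ζ = 0.64: √(8.2K_p) = 12/(2·0.64) = 9.375, so K_p = 87.89/8.2 = 10.7.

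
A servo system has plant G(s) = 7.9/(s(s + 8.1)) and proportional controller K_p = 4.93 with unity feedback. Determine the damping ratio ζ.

ζ = 0.649

1 + K_p·G(s) = 0 gives s² + 8.1s + 38.95 = 0.
So ω_n² = 38.95 ⇒ ω_n = 6.241 rad/s, and ζ = 8.1/(2ω_n) = 0.649.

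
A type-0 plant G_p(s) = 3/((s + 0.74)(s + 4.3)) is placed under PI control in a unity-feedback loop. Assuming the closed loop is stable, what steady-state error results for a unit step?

The PI controller's integrator makes the forward path type 1, so e_ss to a step is zero.

0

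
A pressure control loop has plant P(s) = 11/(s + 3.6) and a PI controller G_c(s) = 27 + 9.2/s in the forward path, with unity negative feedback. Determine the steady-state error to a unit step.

The open loop G_c(s)P(s) has a pole at the origin (type 1), so the static position error constant is infinite and e_ss = 1/(1+∞) = 0.

0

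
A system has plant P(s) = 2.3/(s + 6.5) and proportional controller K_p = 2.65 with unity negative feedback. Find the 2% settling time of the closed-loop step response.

T_s ≈ 0.318 s

Closed-loop transfer function: T(s) = K_p·P(s)/(1 + K_p·P(s)) = 6.095/(s + 6.5 + 6.095) = 6.095/(s + 12.59).
Time constant τ = 1/12.59 = 0.0794 s, so the 2% settling time is about 4τ = 0.318 s.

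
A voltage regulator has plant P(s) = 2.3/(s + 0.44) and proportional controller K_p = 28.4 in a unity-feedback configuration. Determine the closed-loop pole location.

Closed-loop transfer function: T(s) = K_p·P(s)/(1 + K_p·P(s)) = 65.32/(s + 0.44 + 65.32) = 65.32/(s + 65.76).
The closed-loop pole is at s = −65.76.

s = -65.76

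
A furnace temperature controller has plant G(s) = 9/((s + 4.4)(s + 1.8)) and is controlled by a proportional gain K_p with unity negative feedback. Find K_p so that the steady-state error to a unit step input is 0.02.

For a type-0 loop with proportional control, e_ss = 1/(1 + K_p·G(0)).
G(0) = 1.136. Require 1/(1 + K_p·1.136) = 0.02, so 1 + 1.136·K_p = 50.
K_p = (50 − 1)/1.136 = 43.1.

K_p = 43.1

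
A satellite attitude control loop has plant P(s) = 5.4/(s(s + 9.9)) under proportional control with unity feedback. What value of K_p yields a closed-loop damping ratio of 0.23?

K_p = 85.8

Closed-loop characteristic equation: s² + 9.9s + K_p·5.4 = 0.
So ω_n = √(5.4K_p) and 2ζω_n = 9.9, giving ζ = 9.9/(2√(5.4K_p)).
Setting ζ = 0.23: √(5.4K_p) = 9.9/(2·0.23) = 21.52, so K_p = 463.2/5.4 = 85.8.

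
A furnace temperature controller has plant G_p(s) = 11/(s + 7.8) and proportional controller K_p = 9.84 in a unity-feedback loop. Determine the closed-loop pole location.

s = -116

Closed-loop transfer function: T(s) = K_p·G_p(s)/(1 + K_p·G_p(s)) = 108.2/(s + 7.8 + 108.2) = 108.2/(s + 116).
The closed-loop pole is at s = −116.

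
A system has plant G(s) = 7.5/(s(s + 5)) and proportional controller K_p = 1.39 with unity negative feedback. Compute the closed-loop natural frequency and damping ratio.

1 + K_p·G(s) = 0 gives s² + 5s + 10.42 = 0.
Matching s² + 2ζω_n s + ω_n²: ω_n = √10.42 = 3.229 rad/s and 2ζω_n = 5, so ζ = 5/(2·3.229) = 0.774.

ω_n = 3.23 rad/s, ζ = 0.774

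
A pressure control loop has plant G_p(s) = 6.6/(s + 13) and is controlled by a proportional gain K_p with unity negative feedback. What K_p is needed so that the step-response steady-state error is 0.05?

Steady-state error for a unit step on this type-0 loop is 1/(1 + K_p·G_p(0)).
G_p(0) = 0.5077. Require 1/(1 + K_p·0.5077) = 0.05, so 1 + 0.5077·K_p = 20.
K_p = (20 − 1)/0.5077 = 37.4.

K_p = 37.4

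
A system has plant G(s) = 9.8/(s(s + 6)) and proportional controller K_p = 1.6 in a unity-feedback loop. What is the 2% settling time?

T_s ≈ 1.33 s

The closed-loop denominator s² + 6s + 15.68 gives ω_n = √15.68 = 3.96 and ζ = 6/(2ω_n) = 0.7576.
2% settling time T_s ≈ 4/(ζω_n) = 4/3 = 1.33 s.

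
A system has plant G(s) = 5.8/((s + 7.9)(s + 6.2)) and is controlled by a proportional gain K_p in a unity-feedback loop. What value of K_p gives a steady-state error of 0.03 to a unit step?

For a type-0 loop with proportional control, e_ss = 1/(1 + K_p·G(0)).
G(0) = 0.1184. Require 1/(1 + K_p·0.1184) = 0.03, so 1 + 0.1184·K_p = 33.33.
K_p = (33.33 − 1)/0.1184 = 273.

K_p = 273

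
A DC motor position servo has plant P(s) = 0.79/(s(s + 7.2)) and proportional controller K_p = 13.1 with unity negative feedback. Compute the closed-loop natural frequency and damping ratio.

ω_n = 3.22 rad/s, ζ = 1.12

The closed-loop denominator is s(s+7.2) + 13.1·0.79 = s² + 7.2s + 10.35.
Matching s² + 2ζω_n s + ω_n²: ω_n = √10.35 = 3.217 rad/s and 2ζω_n = 7.2, so ζ = 7.2/(2·3.217) = 1.12.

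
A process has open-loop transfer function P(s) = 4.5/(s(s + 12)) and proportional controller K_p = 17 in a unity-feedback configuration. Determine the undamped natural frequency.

ω_n = 8.75 rad/s

With unity feedback the closed-loop characteristic equation is s² + 12s + 17·4.5 = s² + 12s + 76.5 = 0.
Matching s² + 2ζω_n s + ω_n²: ω_n = √76.5 = 8.746 rad/s and 2ζω_n = 12, so ζ = 12/(2·8.746) = 0.686.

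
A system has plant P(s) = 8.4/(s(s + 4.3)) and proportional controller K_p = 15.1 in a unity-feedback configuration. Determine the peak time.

T_p = 0.284 s

From 1 + K_pP(s) = 0: s² + 4.3s + 126.8 = 0 ⇒ ω_n = 11.26, ζ = 0.1909.
Damped frequency ω_d = ω_n√(1−ζ²) = 11.06 rad/s, so peak time T_p = π/ω_d = 0.284 s.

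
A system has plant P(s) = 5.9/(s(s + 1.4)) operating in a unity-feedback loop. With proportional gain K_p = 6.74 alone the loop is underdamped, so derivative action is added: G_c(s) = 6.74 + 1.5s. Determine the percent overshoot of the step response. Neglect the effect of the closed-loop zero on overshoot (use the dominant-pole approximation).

1.25%

Forward path: (6.74 + 1.5s)·5.9/(s(s+1.4)). The closed-loop characteristic equation is s² + (1.4 + 5.9·1.5)s + 5.9·6.74 = 0.
That is s² + 10.25s + 39.77 = 0, so ω_n = 6.306 rad/s and ζ = 10.25/(2·6.306) = 0.8127.
%OS = 100·exp(−πζ/√(1−ζ²)) = 1.25%.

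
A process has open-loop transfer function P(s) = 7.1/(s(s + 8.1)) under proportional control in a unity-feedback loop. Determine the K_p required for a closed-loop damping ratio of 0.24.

K_p = 40.1

Closed-loop characteristic equation: s² + 8.1s + K_p·7.1 = 0.
So ω_n = √(7.1K_p) and 2ζω_n = 8.1, giving ζ = 8.1/(2√(7.1K_p)).
Setting ζ = 0.24: √(7.1K_p) = 8.1/(2·0.24) = 16.88, so K_p = 284.8/7.1 = 40.1.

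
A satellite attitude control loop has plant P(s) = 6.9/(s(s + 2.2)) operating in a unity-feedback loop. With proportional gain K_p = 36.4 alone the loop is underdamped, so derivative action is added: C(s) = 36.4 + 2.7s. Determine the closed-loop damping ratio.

Forward path: (36.4 + 2.7s)·6.9/(s(s+2.2)). The closed-loop characteristic equation is s² + (2.2 + 6.9·2.7)s + 6.9·36.4 = 0.
That is s² + 20.83s + 251.2 = 0, so ω_n = 15.85 rad/s and ζ = 20.83/(2·15.85) = 0.6572.

ζ = 0.657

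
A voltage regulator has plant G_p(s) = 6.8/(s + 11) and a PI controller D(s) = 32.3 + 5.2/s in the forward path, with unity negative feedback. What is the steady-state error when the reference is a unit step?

0

The open loop D(s)G_p(s) has a pole at the origin (type 1), so the static position error constant is infinite and e_ss = 1/(1+∞) = 0.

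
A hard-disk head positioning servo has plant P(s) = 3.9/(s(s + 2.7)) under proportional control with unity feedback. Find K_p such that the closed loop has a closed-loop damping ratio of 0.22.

K_p = 9.66

Closed-loop characteristic equation: s² + 2.7s + K_p·3.9 = 0.
So ω_n = √(3.9K_p) and 2ζω_n = 2.7, giving ζ = 2.7/(2√(3.9K_p)).
Setting ζ = 0.22: √(3.9K_p) = 2.7/(2·0.22) = 6.136, so K_p = 37.65/3.9 = 9.66.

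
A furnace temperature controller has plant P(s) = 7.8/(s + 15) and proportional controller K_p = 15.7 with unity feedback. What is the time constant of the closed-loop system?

τ = 0.00727 s

Closed-loop transfer function: T(s) = K_p·P(s)/(1 + K_p·P(s)) = 122.5/(s + 15 + 122.5) = 122.5/(s + 137.5).
Time constant τ = 1/137.5 = 0.00727 s.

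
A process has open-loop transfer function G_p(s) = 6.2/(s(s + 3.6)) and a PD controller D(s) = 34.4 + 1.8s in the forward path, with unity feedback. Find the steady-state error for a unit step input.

The open loop D(s)G_p(s) has a pole at the origin (type 1), so the static position error constant is infinite and e_ss = 1/(1+∞) = 0.

0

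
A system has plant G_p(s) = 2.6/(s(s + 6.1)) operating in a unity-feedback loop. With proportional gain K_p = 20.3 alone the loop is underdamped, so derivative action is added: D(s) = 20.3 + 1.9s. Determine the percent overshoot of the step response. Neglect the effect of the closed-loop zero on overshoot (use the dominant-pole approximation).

Forward path: (20.3 + 1.9s)·2.6/(s(s+6.1)). The closed-loop characteristic equation is s² + (6.1 + 2.6·1.9)s + 2.6·20.3 = 0.
That is s² + 11.04s + 52.78 = 0, so ω_n = 7.265 rad/s and ζ = 11.04/(2·7.265) = 0.7598.
%OS = 100·exp(−πζ/√(1−ζ²)) = 2.54%.

2.54%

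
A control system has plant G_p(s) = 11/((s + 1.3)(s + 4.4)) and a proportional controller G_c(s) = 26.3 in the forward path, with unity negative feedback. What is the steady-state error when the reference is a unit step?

The loop is type 0. Static position error constant K_pos = G_c(0)·G_p(0) = 26.3·1.923 = 50.58.
Steady-state error to a unit step: e_ss = 1/(1+K_pos) = 1/51.58 = 0.0194.

0.0194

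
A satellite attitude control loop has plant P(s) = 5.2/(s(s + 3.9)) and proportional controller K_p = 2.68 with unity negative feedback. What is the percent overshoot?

14.6%

From 1 + K_pP(s) = 0: s² + 3.9s + 13.94 = 0 ⇒ ω_n = 3.733, ζ = 0.5224.
%OS = 100·exp(−πζ/√(1−ζ²)) = 100·exp(−π·0.5224/√0.7271) = 14.6%.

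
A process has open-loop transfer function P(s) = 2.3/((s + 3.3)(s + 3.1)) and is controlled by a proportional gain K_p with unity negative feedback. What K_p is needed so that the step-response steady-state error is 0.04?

K_p = 107

Steady-state error for a unit step on this type-0 loop is 1/(1 + K_p·P(0)).
P(0) = 0.2248. Require 1/(1 + K_p·0.2248) = 0.04, so 1 + 0.2248·K_p = 25.
K_p = (25 − 1)/0.2248 = 107.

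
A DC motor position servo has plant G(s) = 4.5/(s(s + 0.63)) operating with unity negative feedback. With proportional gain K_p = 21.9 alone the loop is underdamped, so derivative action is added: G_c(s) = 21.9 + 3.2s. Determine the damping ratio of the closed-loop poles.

Forward path: (21.9 + 3.2s)·4.5/(s(s+0.63)). The closed-loop characteristic equation is s² + (0.63 + 4.5·3.2)s + 4.5·21.9 = 0.
That is s² + 15.03s + 98.55 = 0, so ω_n = 9.927 rad/s and ζ = 15.03/(2·9.927) = 0.757.

ζ = 0.757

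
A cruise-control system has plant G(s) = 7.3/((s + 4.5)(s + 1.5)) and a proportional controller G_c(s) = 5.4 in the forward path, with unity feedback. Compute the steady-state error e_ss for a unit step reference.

The loop is type 0. Static position error constant K_pos = G_c(0)·G(0) = 5.4·1.081 = 5.84.
Steady-state error to a unit step: e_ss = 1/(1+K_pos) = 1/6.84 = 0.146.

0.146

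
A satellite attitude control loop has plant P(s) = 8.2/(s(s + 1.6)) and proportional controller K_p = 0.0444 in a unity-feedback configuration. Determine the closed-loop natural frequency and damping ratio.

The closed-loop denominator is s(s+1.6) + 0.0444·8.2 = s² + 1.6s + 0.3641.
Matching s² + 2ζω_n s + ω_n²: ω_n = √0.3641 = 0.6034 rad/s and 2ζω_n = 1.6, so ζ = 1.6/(2·0.6034) = 1.33.

ω_n = 0.603 rad/s, ζ = 1.33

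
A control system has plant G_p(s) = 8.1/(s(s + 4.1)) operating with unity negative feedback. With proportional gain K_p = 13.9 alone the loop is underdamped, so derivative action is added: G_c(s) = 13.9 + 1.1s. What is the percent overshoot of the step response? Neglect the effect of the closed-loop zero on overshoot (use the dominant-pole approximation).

Forward path: (13.9 + 1.1s)·8.1/(s(s+4.1)). The closed-loop characteristic equation is s² + (4.1 + 8.1·1.1)s + 8.1·13.9 = 0.
That is s² + 13.01s + 112.6 = 0, so ω_n = 10.61 rad/s and ζ = 13.01/(2·10.61) = 0.6131.
%OS = 100·exp(−πζ/√(1−ζ²)) = 8.74%.

8.74%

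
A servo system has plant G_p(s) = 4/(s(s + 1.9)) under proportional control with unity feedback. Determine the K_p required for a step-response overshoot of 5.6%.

K_p = 0.494

From %OS = 100·exp(−πζ/√(1−ζ²)) = 5.6%, ζ = −ln(0.056)/√(π²+ln²(0.056)) = 0.6761.
Characteristic equation s² + 1.9s + 4K_p = 0 gives ζ = 1.9/(2√(4K_p)).
Setting ζ = 0.6761: √(4K_p) = 1.9/(2·0.6761) = 1.405, so K_p = 1.975/4 = 0.494.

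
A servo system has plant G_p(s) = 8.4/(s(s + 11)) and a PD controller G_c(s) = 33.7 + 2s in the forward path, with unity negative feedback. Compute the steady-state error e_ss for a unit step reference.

0

The open loop G_c(s)G_p(s) has a pole at the origin (type 1), so the static position error constant is infinite and e_ss = 1/(1+∞) = 0.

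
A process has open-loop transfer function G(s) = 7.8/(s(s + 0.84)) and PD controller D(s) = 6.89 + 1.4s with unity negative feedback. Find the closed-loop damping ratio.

Forward path: (6.89 + 1.4s)·7.8/(s(s+0.84)). The closed-loop characteristic equation is s² + (0.84 + 7.8·1.4)s + 7.8·6.89 = 0.
That is s² + 11.76s + 53.74 = 0, so ω_n = 7.331 rad/s and ζ = 11.76/(2·7.331) = 0.8021.

ζ = 0.802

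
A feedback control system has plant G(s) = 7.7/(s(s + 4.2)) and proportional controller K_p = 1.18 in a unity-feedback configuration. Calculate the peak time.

T_p = 1.45 s

The closed-loop denominator s² + 4.2s + 9.086 gives ω_n = √9.086 = 3.014 and ζ = 4.2/(2ω_n) = 0.6967.
Damped frequency ω_d = ω_n√(1−ζ²) = 2.162 rad/s, so peak time T_p = π/ω_d = 1.45 s.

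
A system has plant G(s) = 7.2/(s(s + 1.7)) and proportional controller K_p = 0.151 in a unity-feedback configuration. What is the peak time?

Closed-loop characteristic equation: s² + 1.7s + 1.087 = 0, so ω_n = 1.043 rad/s and ζ = 1.7/(2·1.043) = 0.8152.
Damped frequency ω_d = ω_n√(1−ζ²) = 0.6039 rad/s, so peak time T_p = π/ω_d = 5.2 s.

T_p = 5.2 s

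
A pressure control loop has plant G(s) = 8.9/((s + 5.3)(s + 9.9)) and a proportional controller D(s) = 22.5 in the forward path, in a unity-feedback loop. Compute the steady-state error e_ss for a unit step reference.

The loop is type 0. Static position error constant K_pos = D(0)·G(0) = 22.5·0.1696 = 3.816.
Steady-state error to a unit step: e_ss = 1/(1+K_pos) = 1/4.816 = 0.208.

0.208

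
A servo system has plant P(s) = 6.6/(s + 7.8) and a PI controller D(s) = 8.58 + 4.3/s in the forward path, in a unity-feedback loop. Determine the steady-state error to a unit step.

0

The open loop D(s)P(s) has a pole at the origin (type 1), so the static position error constant is infinite and e_ss = 1/(1+∞) = 0.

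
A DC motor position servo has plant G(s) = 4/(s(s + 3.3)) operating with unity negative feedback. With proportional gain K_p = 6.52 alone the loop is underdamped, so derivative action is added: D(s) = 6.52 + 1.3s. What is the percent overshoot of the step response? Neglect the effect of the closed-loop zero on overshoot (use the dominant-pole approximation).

Forward path: (6.52 + 1.3s)·4/(s(s+3.3)). The closed-loop characteristic equation is s² + (3.3 + 4·1.3)s + 4·6.52 = 0.
That is s² + 8.5s + 26.08 = 0, so ω_n = 5.107 rad/s and ζ = 8.5/(2·5.107) = 0.8322.
%OS = 100·exp(−πζ/√(1−ζ²)) = 0.896%.

0.896%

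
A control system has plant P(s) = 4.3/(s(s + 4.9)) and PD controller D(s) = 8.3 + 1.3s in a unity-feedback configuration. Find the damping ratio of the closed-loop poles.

ζ = 0.878

Forward path: (8.3 + 1.3s)·4.3/(s(s+4.9)). The closed-loop characteristic equation is s² + (4.9 + 4.3·1.3)s + 4.3·8.3 = 0.
That is s² + 10.49s + 35.69 = 0, so ω_n = 5.974 rad/s and ζ = 10.49/(2·5.974) = 0.878.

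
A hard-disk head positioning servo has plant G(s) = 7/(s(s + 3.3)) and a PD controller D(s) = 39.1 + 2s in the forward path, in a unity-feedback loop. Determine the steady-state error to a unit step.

0

The open loop D(s)G(s) has a pole at the origin (type 1), so the static position error constant is infinite and e_ss = 1/(1+∞) = 0.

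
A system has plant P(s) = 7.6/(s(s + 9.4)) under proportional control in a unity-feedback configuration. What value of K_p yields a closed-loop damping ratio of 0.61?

Closed-loop characteristic equation: s² + 9.4s + K_p·7.6 = 0.
So ω_n = √(7.6K_p) and 2ζω_n = 9.4, giving ζ = 9.4/(2√(7.6K_p)).
Setting ζ = 0.61: √(7.6K_p) = 9.4/(2·0.61) = 7.705, so K_p = 59.37/7.6 = 7.81.

K_p = 7.81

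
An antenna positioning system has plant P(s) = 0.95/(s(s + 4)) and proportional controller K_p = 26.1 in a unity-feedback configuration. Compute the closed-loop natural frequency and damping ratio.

ω_n = 4.98 rad/s, ζ = 0.402

The closed-loop denominator is s(s+4) + 26.1·0.95 = s² + 4s + 24.8.
Matching s² + 2ζω_n s + ω_n²: ω_n = √24.8 = 4.979 rad/s and 2ζω_n = 4, so ζ = 4/(2·4.979) = 0.402.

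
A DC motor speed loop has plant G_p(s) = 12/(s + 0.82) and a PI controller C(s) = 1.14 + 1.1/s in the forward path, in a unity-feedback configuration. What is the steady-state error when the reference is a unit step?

0

The open loop C(s)G_p(s) has a pole at the origin (type 1), so the static position error constant is infinite and e_ss = 1/(1+∞) = 0.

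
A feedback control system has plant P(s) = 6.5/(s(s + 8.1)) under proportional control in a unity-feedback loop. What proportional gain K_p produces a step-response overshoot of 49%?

From %OS = 100·exp(−πζ/√(1−ζ²)) = 49%, ζ = −ln(0.49)/√(π²+ln²(0.49)) = 0.2214.
Characteristic equation s² + 8.1s + 6.5K_p = 0 gives ζ = 8.1/(2√(6.5K_p)).
Setting ζ = 0.2214: √(6.5K_p) = 8.1/(2·0.2214) = 18.29, so K_p = 334.5/6.5 = 51.5.

K_p = 51.5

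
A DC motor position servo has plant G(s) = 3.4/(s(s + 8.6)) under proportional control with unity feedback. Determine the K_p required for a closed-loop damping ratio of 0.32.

Closed-loop characteristic equation: s² + 8.6s + K_p·3.4 = 0.
So ω_n = √(3.4K_p) and 2ζω_n = 8.6, giving ζ = 8.6/(2√(3.4K_p)).
Setting ζ = 0.32: √(3.4K_p) = 8.6/(2·0.32) = 13.44, so K_p = 180.6/3.4 = 53.1.

K_p = 53.1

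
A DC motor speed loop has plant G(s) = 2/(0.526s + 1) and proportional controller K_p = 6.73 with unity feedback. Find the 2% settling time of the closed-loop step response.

Closed loop: T(s) = K_p·G/(1+K_p·G) = 13.46/(0.526s + 1 + 13.46), with pole at s = −(1 + 13.46)/0.526 = −27.49.
τ = 1/27.49 = 0.03638 s, so 2% settling time ≈ 4τ = 0.146 s.

T_s ≈ 0.146 s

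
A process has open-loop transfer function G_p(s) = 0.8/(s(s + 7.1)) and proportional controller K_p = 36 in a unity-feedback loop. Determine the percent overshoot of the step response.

Closed-loop characteristic equation: s² + 7.1s + 28.8 = 0, so ω_n = 5.367 rad/s and ζ = 7.1/(2·5.367) = 0.6615.
%OS = 100·exp(−πζ/√(1−ζ²)) = 100·exp(−π·0.6615/√0.5624) = 6.26%.

6.26%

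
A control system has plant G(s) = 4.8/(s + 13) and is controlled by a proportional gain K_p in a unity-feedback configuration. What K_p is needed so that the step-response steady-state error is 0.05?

For a type-0 loop with proportional control, e_ss = 1/(1 + K_p·G(0)).
G(0) = 0.3692. Require 1/(1 + K_p·0.3692) = 0.05, so 1 + 0.3692·K_p = 20.
K_p = (20 − 1)/0.3692 = 51.5.

K_p = 51.5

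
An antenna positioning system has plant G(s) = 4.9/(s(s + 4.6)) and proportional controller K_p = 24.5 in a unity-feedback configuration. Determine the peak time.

The closed-loop denominator s² + 4.6s + 120.1 gives ω_n = √120.1 = 10.96 and ζ = 4.6/(2ω_n) = 0.2099.
Damped frequency ω_d = ω_n√(1−ζ²) = 10.71 rad/s, so peak time T_p = π/ω_d = 0.293 s.

T_p = 0.293 s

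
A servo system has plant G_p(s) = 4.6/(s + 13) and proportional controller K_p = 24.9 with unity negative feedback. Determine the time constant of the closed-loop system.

τ = 0.00784 s

Closed-loop transfer function: T(s) = K_p·G_p(s)/(1 + K_p·G_p(s)) = 114.5/(s + 13 + 114.5) = 114.5/(s + 127.5).
Time constant τ = 1/127.5 = 0.00784 s.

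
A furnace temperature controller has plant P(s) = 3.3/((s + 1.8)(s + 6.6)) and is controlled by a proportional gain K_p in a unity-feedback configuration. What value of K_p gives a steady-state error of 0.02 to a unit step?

For a type-0 loop with proportional control, e_ss = 1/(1 + K_p·P(0)).
P(0) = 0.2778. Require 1/(1 + K_p·0.2778) = 0.02, so 1 + 0.2778·K_p = 50.
K_p = (50 − 1)/0.2778 = 176.

K_p = 176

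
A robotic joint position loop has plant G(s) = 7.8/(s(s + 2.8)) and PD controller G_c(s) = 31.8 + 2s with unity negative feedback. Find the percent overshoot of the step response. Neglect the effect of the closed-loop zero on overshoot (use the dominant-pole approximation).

10.4%

Forward path: (31.8 + 2s)·7.8/(s(s+2.8)). The closed-loop characteristic equation is s² + (2.8 + 7.8·2)s + 7.8·31.8 = 0.
That is s² + 18.4s + 248 = 0, so ω_n = 15.75 rad/s and ζ = 18.4/(2·15.75) = 0.5842.
%OS = 100·exp(−πζ/√(1−ζ²)) = 10.4%.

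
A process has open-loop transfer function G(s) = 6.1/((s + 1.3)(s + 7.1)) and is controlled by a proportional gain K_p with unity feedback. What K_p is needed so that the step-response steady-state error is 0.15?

The loop is type 0, so e_ss(step) = 1/(1 + K_pos) with K_pos = K_p·G(0).
G(0) = 0.6609. Require 1/(1 + K_p·0.6609) = 0.15, so 1 + 0.6609·K_p = 6.667.
K_p = (6.667 − 1)/0.6609 = 8.57.

K_p = 8.57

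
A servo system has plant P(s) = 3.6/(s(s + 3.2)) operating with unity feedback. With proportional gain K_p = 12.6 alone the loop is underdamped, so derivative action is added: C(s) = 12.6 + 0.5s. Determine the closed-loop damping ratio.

ζ = 0.371

Forward path: (12.6 + 0.5s)·3.6/(s(s+3.2)). The closed-loop characteristic equation is s² + (3.2 + 3.6·0.5)s + 3.6·12.6 = 0.
That is s² + 5s + 45.36 = 0, so ω_n = 6.735 rad/s and ζ = 5/(2·6.735) = 0.3712.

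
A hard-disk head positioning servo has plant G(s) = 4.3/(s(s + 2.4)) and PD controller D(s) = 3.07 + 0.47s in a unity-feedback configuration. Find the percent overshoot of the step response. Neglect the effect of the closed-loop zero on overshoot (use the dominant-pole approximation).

9%

Forward path: (3.07 + 0.47s)·4.3/(s(s+2.4)). The closed-loop characteristic equation is s² + (2.4 + 4.3·0.47)s + 4.3·3.07 = 0.
That is s² + 4.421s + 13.2 = 0, so ω_n = 3.633 rad/s and ζ = 4.421/(2·3.633) = 0.6084.
%OS = 100·exp(−πζ/√(1−ζ²)) = 9%.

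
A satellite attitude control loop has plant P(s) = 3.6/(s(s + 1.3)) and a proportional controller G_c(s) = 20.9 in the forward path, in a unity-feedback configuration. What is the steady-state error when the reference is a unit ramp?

0.0173

The loop has one pole at the origin (type 1). Velocity error constant K_v = lim_{s→0} s·G_c(s)P(s) = 20.9·3.6/1.3 = 57.88.
Steady-state error to a unit ramp: e_ss = 1/K_v = 0.0173.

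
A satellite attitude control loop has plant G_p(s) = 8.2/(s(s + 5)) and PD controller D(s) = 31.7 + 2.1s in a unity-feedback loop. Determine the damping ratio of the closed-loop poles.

ζ = 0.689

Forward path: (31.7 + 2.1s)·8.2/(s(s+5)). The closed-loop characteristic equation is s² + (5 + 8.2·2.1)s + 8.2·31.7 = 0.
That is s² + 22.22s + 259.9 = 0, so ω_n = 16.12 rad/s and ζ = 22.22/(2·16.12) = 0.6891.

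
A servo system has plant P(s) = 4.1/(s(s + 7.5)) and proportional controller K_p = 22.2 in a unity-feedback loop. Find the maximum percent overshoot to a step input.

26.1%

The closed-loop denominator s² + 7.5s + 91.02 gives ω_n = √91.02 = 9.54 and ζ = 7.5/(2ω_n) = 0.3931.
%OS = 100·exp(−πζ/√(1−ζ²)) = 100·exp(−π·0.3931/√0.8455) = 26.1%.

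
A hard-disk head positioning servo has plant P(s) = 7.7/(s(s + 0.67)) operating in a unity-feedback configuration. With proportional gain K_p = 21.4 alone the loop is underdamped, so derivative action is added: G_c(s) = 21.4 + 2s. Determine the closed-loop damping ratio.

ζ = 0.626

Forward path: (21.4 + 2s)·7.7/(s(s+0.67)). The closed-loop characteristic equation is s² + (0.67 + 7.7·2)s + 7.7·21.4 = 0.
That is s² + 16.07s + 164.8 = 0, so ω_n = 12.84 rad/s and ζ = 16.07/(2·12.84) = 0.6259.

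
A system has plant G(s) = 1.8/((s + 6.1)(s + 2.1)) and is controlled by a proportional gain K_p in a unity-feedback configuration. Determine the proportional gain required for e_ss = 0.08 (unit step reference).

K_p = 81.8

The loop is type 0, so e_ss(step) = 1/(1 + K_pos) with K_pos = K_p·G(0).
G(0) = 0.1405. Require 1/(1 + K_p·0.1405) = 0.08, so 1 + 0.1405·K_p = 12.5.
K_p = (12.5 − 1)/0.1405 = 81.8.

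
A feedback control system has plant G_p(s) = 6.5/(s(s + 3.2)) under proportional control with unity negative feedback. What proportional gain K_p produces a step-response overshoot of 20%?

From %OS = 100·exp(−πζ/√(1−ζ²)) = 20%, ζ = −ln(0.2)/√(π²+ln²(0.2)) = 0.4559.
Characteristic equation s² + 3.2s + 6.5K_p = 0 gives ζ = 3.2/(2√(6.5K_p)).
Setting ζ = 0.4559: √(6.5K_p) = 3.2/(2·0.4559) = 3.509, so K_p = 12.31/6.5 = 1.89.

K_p = 1.89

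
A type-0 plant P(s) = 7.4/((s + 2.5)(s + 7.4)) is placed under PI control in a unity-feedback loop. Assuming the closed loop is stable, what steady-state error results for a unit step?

0

The PI controller's integrator makes the forward path type 1, so e_ss to a step is zero.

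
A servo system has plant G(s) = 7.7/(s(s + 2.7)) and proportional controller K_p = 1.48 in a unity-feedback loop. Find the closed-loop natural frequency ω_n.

1 + K_p·G(s) = 0 gives s² + 2.7s + 11.4 = 0.
So ω_n² = 11.4 ⇒ ω_n = 3.376 rad/s, and ζ = 2.7/(2ω_n) = 0.4.

ω_n = 3.38 rad/s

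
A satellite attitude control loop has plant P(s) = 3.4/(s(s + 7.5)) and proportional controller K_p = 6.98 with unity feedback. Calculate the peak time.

T_p = 1.01 s

From 1 + K_pP(s) = 0: s² + 7.5s + 23.73 = 0 ⇒ ω_n = 4.872, ζ = 0.7698.
Damped frequency ω_d = ω_n√(1−ζ²) = 3.11 rad/s, so peak time T_p = π/ω_d = 1.01 s.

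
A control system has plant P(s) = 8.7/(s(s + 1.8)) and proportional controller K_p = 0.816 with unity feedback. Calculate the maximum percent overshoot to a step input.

Closed-loop characteristic equation: s² + 1.8s + 7.099 = 0, so ω_n = 2.664 rad/s and ζ = 1.8/(2·2.664) = 0.3378.
%OS = 100·exp(−πζ/√(1−ζ²)) = 100·exp(−π·0.3378/√0.8859) = 32.4%.

32.4%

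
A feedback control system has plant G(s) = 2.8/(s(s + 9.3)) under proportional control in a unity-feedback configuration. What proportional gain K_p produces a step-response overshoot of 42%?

From %OS = 100·exp(−πζ/√(1−ζ²)) = 42%, ζ = −ln(0.42)/√(π²+ln²(0.42)) = 0.2662.
Characteristic equation s² + 9.3s + 2.8K_p = 0 gives ζ = 9.3/(2√(2.8K_p)).
Setting ζ = 0.2662: √(2.8K_p) = 9.3/(2·0.2662) = 17.47, so K_p = 305.2/2.8 = 109.

K_p = 109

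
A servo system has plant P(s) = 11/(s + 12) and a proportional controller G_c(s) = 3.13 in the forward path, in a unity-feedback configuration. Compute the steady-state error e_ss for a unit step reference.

The loop is type 0. Static position error constant K_pos = G_c(0)·P(0) = 3.13·0.9167 = 2.869.
Steady-state error to a unit step: e_ss = 1/(1+K_pos) = 1/3.869 = 0.258.

0.258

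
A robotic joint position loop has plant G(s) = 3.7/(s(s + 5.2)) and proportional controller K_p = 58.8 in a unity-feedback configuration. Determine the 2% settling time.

T_s ≈ 1.54 s

The closed-loop denominator s² + 5.2s + 217.6 gives ω_n = √217.6 = 14.75 and ζ = 5.2/(2ω_n) = 0.1763.
2% settling time T_s ≈ 4/(ζω_n) = 4/2.6 = 1.54 s.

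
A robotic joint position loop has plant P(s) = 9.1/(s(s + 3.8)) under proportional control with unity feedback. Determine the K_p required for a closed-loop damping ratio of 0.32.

K_p = 3.87

Closed-loop characteristic equation: s² + 3.8s + K_p·9.1 = 0.
So ω_n = √(9.1K_p) and 2ζω_n = 3.8, giving ζ = 3.8/(2√(9.1K_p)).
Setting ζ = 0.32: √(9.1K_p) = 3.8/(2·0.32) = 5.938, so K_p = 35.25/9.1 = 3.87.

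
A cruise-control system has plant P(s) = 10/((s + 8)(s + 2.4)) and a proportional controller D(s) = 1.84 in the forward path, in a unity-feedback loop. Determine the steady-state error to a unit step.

The loop is type 0. Static position error constant K_pos = D(0)·P(0) = 1.84·0.5208 = 0.9583.
Steady-state error to a unit step: e_ss = 1/(1+K_pos) = 1/1.958 = 0.511.

0.511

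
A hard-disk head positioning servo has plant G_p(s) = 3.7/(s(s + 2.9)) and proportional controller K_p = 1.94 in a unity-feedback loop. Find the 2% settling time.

The closed-loop denominator s² + 2.9s + 7.178 gives ω_n = √7.178 = 2.679 and ζ = 2.9/(2ω_n) = 0.5412.
2% settling time T_s ≈ 4/(ζω_n) = 4/1.45 = 2.76 s.

T_s ≈ 2.76 s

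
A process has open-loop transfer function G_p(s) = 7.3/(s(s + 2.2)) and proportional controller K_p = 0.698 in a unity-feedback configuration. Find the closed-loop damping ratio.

1 + K_p·G_p(s) = 0 gives s² + 2.2s + 5.095 = 0.
Matching s² + 2ζω_n s + ω_n²: ω_n = √5.095 = 2.257 rad/s and 2ζω_n = 2.2, so ζ = 2.2/(2·2.257) = 0.487.

ζ = 0.487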